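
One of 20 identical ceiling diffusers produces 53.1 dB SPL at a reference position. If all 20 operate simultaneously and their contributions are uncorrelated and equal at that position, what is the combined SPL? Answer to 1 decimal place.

20 equal incoherent sources raise the level by 10·log₁₀(20) = 13.01 dB.
L_total = 53.1 + 13.01 = 66.1 dB SPL.

66.1 dB SPL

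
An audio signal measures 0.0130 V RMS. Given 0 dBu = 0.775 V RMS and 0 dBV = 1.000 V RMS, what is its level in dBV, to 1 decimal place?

-37.7 dBV

dBV = 20·log₁₀(V / 1.000 V).
20·log₁₀(0.0130/1.000) = -37.7 dBV.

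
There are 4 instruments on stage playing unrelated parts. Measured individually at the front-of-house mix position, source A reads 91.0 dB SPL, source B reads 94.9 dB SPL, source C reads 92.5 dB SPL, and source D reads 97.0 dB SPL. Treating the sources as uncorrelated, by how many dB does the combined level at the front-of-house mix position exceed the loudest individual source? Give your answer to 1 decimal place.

Add the sources as powers (linear), then convert back to dB:
L_total = 10·log₁₀(10^(91.0/10) + 10^(94.9/10) + 10^(92.5/10) + 10^(97.0/10)) = 100.47 dB SPL.
Excess over the loudest (97.0 dB): 100.47 − 97.0 = 3.5 dB.

3.5 dB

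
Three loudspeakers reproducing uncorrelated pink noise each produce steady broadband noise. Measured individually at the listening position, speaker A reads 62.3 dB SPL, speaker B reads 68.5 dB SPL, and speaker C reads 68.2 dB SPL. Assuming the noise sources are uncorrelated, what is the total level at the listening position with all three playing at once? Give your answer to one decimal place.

71.9 dB SPL

Incoherent sources sum as intensities:
L_total = 10·log₁₀(10^(62.3/10) + 10^(68.5/10) + 10^(68.2/10)) = 10·log₁₀(15380000) = 71.9 dB SPL.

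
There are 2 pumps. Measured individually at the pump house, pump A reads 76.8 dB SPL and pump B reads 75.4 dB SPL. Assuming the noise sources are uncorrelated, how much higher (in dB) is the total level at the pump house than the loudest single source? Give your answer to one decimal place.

2.4 dB

Uncorrelated sources add in intensity (power), not in dB.
L_total = 10·log₁₀(10^(76.8/10) + 10^(75.4/10)) = 79.17 dB SPL.
Excess over the loudest (76.8 dB): 79.17 − 76.8 = 2.4 dB.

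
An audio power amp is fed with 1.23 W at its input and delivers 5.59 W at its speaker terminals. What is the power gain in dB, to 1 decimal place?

6.6 dB

Power is a power quantity, so gain = 10·log₁₀(P_out/P_in).
10·log₁₀(5.59/1.23) = 10·log₁₀(4.545) = 6.6 dB.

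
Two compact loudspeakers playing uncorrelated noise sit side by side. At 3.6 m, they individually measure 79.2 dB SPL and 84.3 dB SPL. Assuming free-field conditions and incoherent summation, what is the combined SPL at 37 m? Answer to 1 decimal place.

65.2 dB SPL

Combined at 3.6 m: 10·log₁₀(10^(79.2/10)+10^(84.3/10)) = 85.47 dB SPL.
Then apply −20·log₁₀(37/3.6) = -20.24 dB → 65.2 dB SPL.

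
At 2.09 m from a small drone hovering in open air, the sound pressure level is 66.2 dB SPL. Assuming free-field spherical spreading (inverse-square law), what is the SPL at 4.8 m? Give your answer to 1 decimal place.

59.0 dB SPL

Free-field point source: level drops by 20·log₁₀ of the distance ratio.
ΔL = −20·log₁₀(4.8/2.09) = -7.22 dB, so L₂ = 66.2 + (-7.22) = 59.0 dB SPL.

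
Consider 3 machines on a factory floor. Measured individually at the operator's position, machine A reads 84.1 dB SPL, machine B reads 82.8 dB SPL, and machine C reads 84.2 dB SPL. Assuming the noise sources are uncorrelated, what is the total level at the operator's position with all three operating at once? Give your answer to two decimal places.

Add the sources as powers (linear), then convert back to dB:
L_total = 10·log₁₀(10^(84.1/10) + 10^(82.8/10) + 10^(84.2/10)) = 10·log₁₀(710600000) = 88.52 dB SPL.

88.52 dB SPL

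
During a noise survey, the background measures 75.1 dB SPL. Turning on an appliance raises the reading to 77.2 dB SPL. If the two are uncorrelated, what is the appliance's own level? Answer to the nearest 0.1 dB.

73.0 dB SPL

Background correction is a power subtraction:
L_src = 10·log₁₀(10^(77.2/10) − 10^(75.1/10)) = 10·log₁₀(20120000) = 73.0 dB SPL.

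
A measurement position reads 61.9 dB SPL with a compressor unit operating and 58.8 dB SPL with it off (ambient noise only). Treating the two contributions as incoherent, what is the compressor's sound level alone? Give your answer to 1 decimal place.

Remove the background by subtracting linear intensities:
L_src = 10·log₁₀(10^(61.9/10) − 10^(58.8/10)) = 10·log₁₀(790200) = 59.0 dB SPL.

59.0 dB SPL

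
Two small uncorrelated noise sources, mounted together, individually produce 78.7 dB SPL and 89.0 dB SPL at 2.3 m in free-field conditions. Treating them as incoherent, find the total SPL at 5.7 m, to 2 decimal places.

Combined at 2.3 m: 10·log₁₀(10^(78.7/10)+10^(89.0/10)) = 89.387 dB SPL.
Then apply −20·log₁₀(5.7/2.3) = -7.883 dB → 81.50 dB SPL.

81.50 dB SPL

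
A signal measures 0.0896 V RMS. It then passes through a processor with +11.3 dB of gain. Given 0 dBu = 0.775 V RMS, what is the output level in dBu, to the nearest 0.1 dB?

-7.4 dBu

Input level: 20·log₁₀(0.0896/0.775) = -18.74 dBu.
Output: -18.74 + 11.3 = -7.4 dBu.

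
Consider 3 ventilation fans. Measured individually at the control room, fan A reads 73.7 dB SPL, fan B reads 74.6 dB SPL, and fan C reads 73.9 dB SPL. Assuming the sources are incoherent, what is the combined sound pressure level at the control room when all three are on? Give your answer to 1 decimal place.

78.9 dB SPL

Incoherent sources sum as intensities:
L_total = 10·log₁₀(10^(73.7/10) + 10^(74.6/10) + 10^(73.9/10)) = 10·log₁₀(76830000) = 78.9 dB SPL.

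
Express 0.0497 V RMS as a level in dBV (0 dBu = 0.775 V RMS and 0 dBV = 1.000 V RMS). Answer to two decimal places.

dBV = 20·log₁₀(V / 1.000 V).
20·log₁₀(0.0497/1.000) = -26.07 dBV.

-26.07 dBV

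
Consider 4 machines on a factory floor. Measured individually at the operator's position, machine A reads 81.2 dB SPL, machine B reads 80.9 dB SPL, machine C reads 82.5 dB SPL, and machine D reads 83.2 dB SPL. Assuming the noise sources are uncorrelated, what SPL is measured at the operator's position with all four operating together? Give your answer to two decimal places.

Incoherent sources sum as intensities:
L_total = 10·log₁₀(10^(81.2/10) + 10^(80.9/10) + 10^(82.5/10) + 10^(83.2/10)) = 10·log₁₀(641600000) = 88.07 dB SPL.

88.07 dB SPL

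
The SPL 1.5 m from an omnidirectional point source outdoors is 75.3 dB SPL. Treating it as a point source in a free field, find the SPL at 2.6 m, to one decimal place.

70.5 dB SPL

For a point source in a free field, ΔL = −20·log₁₀(d₂/d₁).
ΔL = −20·log₁₀(2.6/1.5) = -4.78 dB, so L₂ = 75.3 + (-4.78) = 70.5 dB SPL.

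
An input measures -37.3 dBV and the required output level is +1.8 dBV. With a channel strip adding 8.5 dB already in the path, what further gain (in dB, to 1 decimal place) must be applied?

30.6 dB

The required make-up gain is the shortfall in the dB sum.
G = +1.8 − (-37.3) − 8.5 = 30.6 dB.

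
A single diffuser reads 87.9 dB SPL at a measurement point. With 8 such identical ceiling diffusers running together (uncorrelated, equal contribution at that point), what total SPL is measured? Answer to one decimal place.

8 equal incoherent sources raise the level by 10·log₁₀(8) = 9.03 dB.
L_total = 87.9 + 9.03 = 96.9 dB SPL.

96.9 dB SPL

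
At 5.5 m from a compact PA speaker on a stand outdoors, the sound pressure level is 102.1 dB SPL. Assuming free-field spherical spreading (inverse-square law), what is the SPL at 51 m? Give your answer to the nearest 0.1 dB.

82.8 dB SPL

For a point source in a free field, ΔL = −20·log₁₀(d₂/d₁).
ΔL = −20·log₁₀(51/5.5) = -19.34 dB, so L₂ = 102.1 + (-19.34) = 82.8 dB SPL.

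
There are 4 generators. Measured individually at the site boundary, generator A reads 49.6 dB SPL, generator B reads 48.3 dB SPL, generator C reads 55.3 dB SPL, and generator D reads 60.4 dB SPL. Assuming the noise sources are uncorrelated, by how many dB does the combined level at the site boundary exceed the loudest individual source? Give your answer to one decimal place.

1.6 dB

Incoherent sources sum as intensities:
L_total = 10·log₁₀(10^(49.6/10) + 10^(48.3/10) + 10^(55.3/10) + 10^(60.4/10)) = 62.03 dB SPL.
Excess over the loudest (60.4 dB): 62.03 − 60.4 = 1.6 dB.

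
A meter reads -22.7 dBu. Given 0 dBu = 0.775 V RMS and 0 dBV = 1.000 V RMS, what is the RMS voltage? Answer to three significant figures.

V = 0.775 V × 10^(-22.7/20).
= 0.775 × 0.07328 = 0.0568 V.

0.0568 V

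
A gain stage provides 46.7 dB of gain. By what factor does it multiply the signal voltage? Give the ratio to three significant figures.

Voltage ratio = 10^(dB/20).
10^(46.7/20) = 10^(2.335) = 216.

216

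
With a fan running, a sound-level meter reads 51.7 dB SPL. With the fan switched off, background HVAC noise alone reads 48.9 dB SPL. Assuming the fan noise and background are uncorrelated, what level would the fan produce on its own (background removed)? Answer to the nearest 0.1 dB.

48.5 dB SPL

Remove the background by subtracting linear intensities:
L_src = 10·log₁₀(10^(51.7/10) − 10^(48.9/10)) = 10·log₁₀(70290) = 48.5 dB SPL.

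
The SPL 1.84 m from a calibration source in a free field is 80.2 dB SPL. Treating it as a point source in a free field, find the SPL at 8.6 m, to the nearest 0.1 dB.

Free-field point source: level drops by 20·log₁₀ of the distance ratio.
ΔL = −20·log₁₀(8.6/1.84) = -13.39 dB, so L₂ = 80.2 + (-13.39) = 66.8 dB SPL.

66.8 dB SPL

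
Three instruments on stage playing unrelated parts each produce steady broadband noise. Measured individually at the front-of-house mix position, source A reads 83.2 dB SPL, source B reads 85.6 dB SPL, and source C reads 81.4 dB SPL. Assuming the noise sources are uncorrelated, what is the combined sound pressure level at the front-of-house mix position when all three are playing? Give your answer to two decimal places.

88.51 dB SPL

Uncorrelated sources add in intensity (power), not in dB.
L_total = 10·log₁₀(10^(83.2/10) + 10^(85.6/10) + 10^(81.4/10)) = 10·log₁₀(710000000) = 88.51 dB SPL.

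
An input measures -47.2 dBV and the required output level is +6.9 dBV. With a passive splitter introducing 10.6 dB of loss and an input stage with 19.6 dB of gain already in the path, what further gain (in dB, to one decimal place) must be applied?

The required make-up gain is the shortfall in the dB sum.
G = +6.9 − (-47.2) + 10.6 − 19.6 = 45.1 dB.

45.1 dB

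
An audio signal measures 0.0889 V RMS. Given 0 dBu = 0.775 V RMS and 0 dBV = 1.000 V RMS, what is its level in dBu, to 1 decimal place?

dBu = 20·log₁₀(V / 0.775 V).
20·log₁₀(0.0889/0.775) = -18.8 dBu.

-18.8 dBu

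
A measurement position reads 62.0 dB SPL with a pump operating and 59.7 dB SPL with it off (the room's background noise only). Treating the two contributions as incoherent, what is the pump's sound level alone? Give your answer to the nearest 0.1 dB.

58.1 dB SPL

Background correction is a power subtraction:
L_src = 10·log₁₀(10^(62.0/10) − 10^(59.7/10)) = 10·log₁₀(651600) = 58.1 dB SPL.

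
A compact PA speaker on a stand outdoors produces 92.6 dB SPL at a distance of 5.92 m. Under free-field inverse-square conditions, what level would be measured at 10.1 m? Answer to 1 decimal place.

88.0 dB SPL

For a point source in a free field, ΔL = −20·log₁₀(d₂/d₁).
ΔL = −20·log₁₀(10.1/5.92) = -4.64 dB, so L₂ = 92.6 + (-4.64) = 88.0 dB SPL.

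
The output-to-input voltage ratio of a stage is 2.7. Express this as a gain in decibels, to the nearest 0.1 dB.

8.6 dB

For a voltage ratio, dB = 20·log₁₀(V₂/V₁).
20·log₁₀(2.7) = 8.6 dB.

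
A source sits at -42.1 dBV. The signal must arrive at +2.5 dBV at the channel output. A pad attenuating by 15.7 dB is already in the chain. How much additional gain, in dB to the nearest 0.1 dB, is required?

The required make-up gain is the shortfall in the dB sum.
G = +2.5 − (-42.1) + 15.7 = 60.3 dB.

60.3 dB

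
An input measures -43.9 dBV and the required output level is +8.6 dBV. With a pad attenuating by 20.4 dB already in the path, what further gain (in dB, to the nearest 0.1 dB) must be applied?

72.9 dB

The required make-up gain is the shortfall in the dB sum.
G = +8.6 − (-43.9) + 20.4 = 72.9 dB.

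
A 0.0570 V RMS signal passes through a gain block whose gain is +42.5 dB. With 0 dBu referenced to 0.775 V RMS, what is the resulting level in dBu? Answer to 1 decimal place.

+19.8 dBu

Input level: 20·log₁₀(0.0570/0.775) = -22.67 dBu.
Output: -22.67 + 42.5 = +19.8 dBu.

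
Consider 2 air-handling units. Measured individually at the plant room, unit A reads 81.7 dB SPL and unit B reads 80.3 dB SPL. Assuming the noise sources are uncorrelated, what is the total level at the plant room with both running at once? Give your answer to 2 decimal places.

Uncorrelated sources add in intensity (power), not in dB.
L_total = 10·log₁₀(10^(81.7/10) + 10^(80.3/10)) = 10·log₁₀(255100000) = 84.07 dB SPL.

84.07 dB SPL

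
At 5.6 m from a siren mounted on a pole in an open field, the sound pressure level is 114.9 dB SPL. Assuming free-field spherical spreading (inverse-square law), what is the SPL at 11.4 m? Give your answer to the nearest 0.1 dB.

108.7 dB SPL

Inverse-square spreading gives ΔL = −20·log₁₀(d₂/d₁).
ΔL = −20·log₁₀(11.4/5.6) = -6.17 dB, so L₂ = 114.9 + (-6.17) = 108.7 dB SPL.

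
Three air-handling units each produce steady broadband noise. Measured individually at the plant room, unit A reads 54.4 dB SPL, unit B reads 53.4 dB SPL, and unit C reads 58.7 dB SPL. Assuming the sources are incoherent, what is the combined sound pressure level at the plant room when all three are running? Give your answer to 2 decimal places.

Incoherent sources sum as intensities:
L_total = 10·log₁₀(10^(54.4/10) + 10^(53.4/10) + 10^(58.7/10)) = 10·log₁₀(1236000) = 60.92 dB SPL.

60.92 dB SPL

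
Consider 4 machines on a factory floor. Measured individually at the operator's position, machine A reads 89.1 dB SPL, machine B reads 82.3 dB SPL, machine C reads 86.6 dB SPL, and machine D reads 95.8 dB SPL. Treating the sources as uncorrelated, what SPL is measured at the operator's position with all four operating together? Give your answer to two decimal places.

97.19 dB SPL

Uncorrelated sources add in intensity (power), not in dB.
L_total = 10·log₁₀(10^(89.1/10) + 10^(82.3/10) + 10^(86.6/10) + 10^(95.8/10)) = 10·log₁₀(5242000000) = 97.19 dB SPL.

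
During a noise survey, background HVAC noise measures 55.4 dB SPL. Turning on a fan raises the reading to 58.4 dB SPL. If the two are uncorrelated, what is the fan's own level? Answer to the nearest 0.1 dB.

55.4 dB SPL

Background correction is a power subtraction:
L_src = 10·log₁₀(10^(58.4/10) − 10^(55.4/10)) = 10·log₁₀(345100) = 55.4 dB SPL.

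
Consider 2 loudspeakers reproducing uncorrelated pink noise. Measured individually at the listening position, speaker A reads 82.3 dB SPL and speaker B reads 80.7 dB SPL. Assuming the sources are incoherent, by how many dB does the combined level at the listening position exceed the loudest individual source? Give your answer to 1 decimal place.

2.3 dB

Incoherent sources sum as intensities:
L_total = 10·log₁₀(10^(82.3/10) + 10^(80.7/10)) = 84.58 dB SPL.
Excess over the loudest (82.3 dB): 84.58 − 82.3 = 2.3 dB.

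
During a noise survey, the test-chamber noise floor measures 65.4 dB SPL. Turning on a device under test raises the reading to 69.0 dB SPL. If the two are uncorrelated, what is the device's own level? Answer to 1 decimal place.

66.5 dB SPL

Background correction is a power subtraction:
L_src = 10·log₁₀(10^(69.0/10) − 10^(65.4/10)) = 10·log₁₀(4476000) = 66.5 dB SPL.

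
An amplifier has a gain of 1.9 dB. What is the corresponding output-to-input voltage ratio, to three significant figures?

1.24

Voltage ratio = 10^(dB/20).
10^(1.9/20) = 10^(0.09500) = 1.24.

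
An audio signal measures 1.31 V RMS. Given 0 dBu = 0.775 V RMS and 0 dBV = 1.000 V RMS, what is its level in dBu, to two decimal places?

+4.56 dBu

dBu = 20·log₁₀(V / 0.775 V).
20·log₁₀(1.31/0.775) = +4.56 dBu.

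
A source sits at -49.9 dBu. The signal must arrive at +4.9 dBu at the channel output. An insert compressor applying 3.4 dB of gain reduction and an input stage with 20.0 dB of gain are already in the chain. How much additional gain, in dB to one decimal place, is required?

38.2 dB

The required make-up gain is the shortfall in the dB sum.
G = +4.9 − (-49.9) + 3.4 − 20.0 = 38.2 dB.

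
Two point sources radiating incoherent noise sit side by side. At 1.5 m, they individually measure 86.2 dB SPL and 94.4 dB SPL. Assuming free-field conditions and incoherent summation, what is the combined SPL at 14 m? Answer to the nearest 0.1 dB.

75.6 dB SPL

Combined at 1.5 m: 10·log₁₀(10^(86.2/10)+10^(94.4/10)) = 95.01 dB SPL.
Then apply −20·log₁₀(14/1.5) = -19.40 dB → 75.6 dB SPL.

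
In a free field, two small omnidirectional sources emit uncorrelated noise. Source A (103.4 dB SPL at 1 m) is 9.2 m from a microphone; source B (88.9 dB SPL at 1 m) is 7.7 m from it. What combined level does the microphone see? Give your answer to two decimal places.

At the listener: L_A = 103.4 − 20·log₁₀(9.2) = 84.124 dB; L_B = 88.9 − 20·log₁₀(7.7) = 71.170 dB.
Combined: 10·log₁₀(10^(84.124/10)+10^(71.170/10)) = 84.34 dB SPL.

84.34 dB SPL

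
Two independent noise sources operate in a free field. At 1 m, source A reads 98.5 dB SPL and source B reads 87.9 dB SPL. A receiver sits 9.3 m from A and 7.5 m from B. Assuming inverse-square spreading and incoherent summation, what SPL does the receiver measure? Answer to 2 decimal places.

79.68 dB SPL

At the listener: L_A = 98.5 − 20·log₁₀(9.3) = 79.130 dB; L_B = 87.9 − 20·log₁₀(7.5) = 70.399 dB.
Combined: 10·log₁₀(10^(79.130/10)+10^(70.399/10)) = 79.68 dB SPL.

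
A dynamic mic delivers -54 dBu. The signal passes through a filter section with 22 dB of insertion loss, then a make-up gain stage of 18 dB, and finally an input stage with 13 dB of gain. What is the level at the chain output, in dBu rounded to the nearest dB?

-45 dBu

Gain stages sum in dB:
-54 − 22 + 18 + 13 = -45 dBu.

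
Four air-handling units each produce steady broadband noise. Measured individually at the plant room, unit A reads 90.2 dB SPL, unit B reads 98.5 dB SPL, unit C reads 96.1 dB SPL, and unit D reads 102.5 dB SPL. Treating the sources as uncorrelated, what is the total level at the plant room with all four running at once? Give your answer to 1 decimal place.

Add the sources as powers (linear), then convert back to dB:
L_total = 10·log₁₀(10^(90.2/10) + 10^(98.5/10) + 10^(96.1/10) + 10^(102.5/10)) = 10·log₁₀(29983000000) = 104.8 dB SPL.

104.8 dB SPL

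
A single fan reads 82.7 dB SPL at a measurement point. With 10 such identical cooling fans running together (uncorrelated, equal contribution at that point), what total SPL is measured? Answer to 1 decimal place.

92.7 dB SPL

10 equal incoherent sources raise the level by 10·log₁₀(10) = 10.00 dB.
L_total = 82.7 + 10.00 = 92.7 dB SPL.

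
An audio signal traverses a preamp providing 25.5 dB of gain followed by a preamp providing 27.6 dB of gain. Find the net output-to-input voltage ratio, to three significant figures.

452

Net gain = 25.5 + 27.6 = 53.1 dB.
Voltage ratio = 10^(53.1/20) = 452.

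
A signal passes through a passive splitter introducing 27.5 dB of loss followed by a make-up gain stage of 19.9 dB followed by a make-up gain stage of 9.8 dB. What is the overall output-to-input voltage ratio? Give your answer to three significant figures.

1.29

Net gain = (−27.5) + 19.9 + 9.8 = 2.2 dB.
Voltage ratio = 10^(2.2/20) = 1.29.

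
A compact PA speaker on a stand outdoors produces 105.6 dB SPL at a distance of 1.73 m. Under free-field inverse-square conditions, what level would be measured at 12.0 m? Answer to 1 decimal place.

For a point source in a free field, ΔL = −20·log₁₀(d₂/d₁).
ΔL = −20·log₁₀(12.0/1.73) = -16.82 dB, so L₂ = 105.6 + (-16.82) = 88.8 dB SPL.

88.8 dB SPL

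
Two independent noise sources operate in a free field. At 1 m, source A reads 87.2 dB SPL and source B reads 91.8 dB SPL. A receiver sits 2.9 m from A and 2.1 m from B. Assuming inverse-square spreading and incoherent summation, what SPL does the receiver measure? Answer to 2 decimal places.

At the listener: L_A = 87.2 − 20·log₁₀(2.9) = 77.952 dB; L_B = 91.8 − 20·log₁₀(2.1) = 85.356 dB.
Combined: 10·log₁₀(10^(77.952/10)+10^(85.356/10)) = 86.08 dB SPL.

86.08 dB SPL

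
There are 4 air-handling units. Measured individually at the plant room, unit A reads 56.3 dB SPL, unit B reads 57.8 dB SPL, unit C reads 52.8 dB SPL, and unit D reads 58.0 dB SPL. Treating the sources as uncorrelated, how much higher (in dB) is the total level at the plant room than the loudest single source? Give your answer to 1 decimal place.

Incoherent sources sum as intensities:
L_total = 10·log₁₀(10^(56.3/10) + 10^(57.8/10) + 10^(52.8/10) + 10^(58.0/10)) = 62.67 dB SPL.
Excess over the loudest (58.0 dB): 62.67 − 58.0 = 4.7 dB.

4.7 dB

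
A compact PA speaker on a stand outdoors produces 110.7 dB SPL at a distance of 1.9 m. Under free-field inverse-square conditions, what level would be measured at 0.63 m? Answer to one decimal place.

For a point source in a free field, ΔL = −20·log₁₀(d₂/d₁).
ΔL = −20·log₁₀(0.63/1.9) = 9.59 dB, so L₂ = 110.7 + (9.59) = 120.3 dB SPL.

120.3 dB SPL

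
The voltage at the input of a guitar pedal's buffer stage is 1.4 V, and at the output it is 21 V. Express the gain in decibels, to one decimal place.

Voltage ratio → dB uses the 20·log₁₀ form:
20·log₁₀(21/1.4) = 20·log₁₀(15.00) = 23.5 dB.

23.5 dB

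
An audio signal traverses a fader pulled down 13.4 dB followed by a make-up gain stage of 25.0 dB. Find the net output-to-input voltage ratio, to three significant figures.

3.80

Net gain = (−13.4) + 25.0 = 11.6 dB.
Voltage ratio = 10^(11.6/20) = 3.80.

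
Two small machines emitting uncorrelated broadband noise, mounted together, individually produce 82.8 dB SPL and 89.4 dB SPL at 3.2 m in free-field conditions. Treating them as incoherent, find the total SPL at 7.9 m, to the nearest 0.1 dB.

Combined at 3.2 m: 10·log₁₀(10^(82.8/10)+10^(89.4/10)) = 90.26 dB SPL.
Then apply −20·log₁₀(7.9/3.2) = -7.85 dB → 82.4 dB SPL.

82.4 dB SPL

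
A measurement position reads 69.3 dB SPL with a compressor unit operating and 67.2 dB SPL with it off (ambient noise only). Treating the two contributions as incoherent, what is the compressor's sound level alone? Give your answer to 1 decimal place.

Background correction is a power subtraction:
L_src = 10·log₁₀(10^(69.3/10) − 10^(67.2/10)) = 10·log₁₀(3263000) = 65.1 dB SPL.

65.1 dB SPL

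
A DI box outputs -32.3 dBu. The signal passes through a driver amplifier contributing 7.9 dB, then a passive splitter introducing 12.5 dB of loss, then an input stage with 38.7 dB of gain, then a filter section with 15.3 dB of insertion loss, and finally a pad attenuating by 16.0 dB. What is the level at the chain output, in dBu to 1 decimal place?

-29.5 dBu

Cascaded gains and losses add directly in dB.
-32.3 + 7.9 − 12.5 + 38.7 − 15.3 − 16.0 = -29.5 dBu.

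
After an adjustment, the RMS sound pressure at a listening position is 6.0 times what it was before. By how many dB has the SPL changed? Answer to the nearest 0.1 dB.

Sound pressure is an amplitude quantity: ΔL = 20·log₁₀(p₂/p₁).
20·log₁₀(6.0) = 15.6 dB.

15.6 dB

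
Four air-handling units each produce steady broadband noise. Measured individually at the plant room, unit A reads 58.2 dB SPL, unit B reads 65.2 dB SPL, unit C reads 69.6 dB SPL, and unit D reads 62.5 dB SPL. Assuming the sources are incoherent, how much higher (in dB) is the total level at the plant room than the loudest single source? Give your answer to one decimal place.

2.1 dB

Incoherent sources sum as intensities:
L_total = 10·log₁₀(10^(58.2/10) + 10^(65.2/10) + 10^(69.6/10) + 10^(62.5/10)) = 71.72 dB SPL.
Excess over the loudest (69.6 dB): 71.72 − 69.6 = 2.1 dB.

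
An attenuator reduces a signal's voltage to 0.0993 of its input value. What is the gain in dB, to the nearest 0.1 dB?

-20.1 dB

Voltage ratio → dB uses the 20·log₁₀ form:
20·log₁₀(0.0993) = -20.1 dB.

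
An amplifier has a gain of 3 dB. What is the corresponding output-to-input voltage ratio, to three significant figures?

1.41

Voltage ratio = 10^(dB/20).
10^(3/20) = 10^(0.1500) = 1.41.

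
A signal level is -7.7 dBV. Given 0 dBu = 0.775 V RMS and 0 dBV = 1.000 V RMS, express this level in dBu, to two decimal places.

The offset between the scales is 20·log₁₀(0.775/1.000) = −2.214 dB.
So dBu = -7.7 + 2.214 = -5.49 dBu.

-5.49 dBu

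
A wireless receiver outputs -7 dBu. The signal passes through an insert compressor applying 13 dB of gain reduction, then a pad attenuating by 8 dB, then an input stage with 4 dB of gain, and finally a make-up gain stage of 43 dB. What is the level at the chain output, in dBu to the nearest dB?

+19 dBu

Cascaded gains and losses add directly in dB.
-7 − 13 − 8 + 4 + 43 = +19 dBu.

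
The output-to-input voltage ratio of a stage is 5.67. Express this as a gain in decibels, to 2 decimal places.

Voltage ratio → dB uses the 20·log₁₀ form:
20·log₁₀(5.67) = 15.07 dB.

15.07 dB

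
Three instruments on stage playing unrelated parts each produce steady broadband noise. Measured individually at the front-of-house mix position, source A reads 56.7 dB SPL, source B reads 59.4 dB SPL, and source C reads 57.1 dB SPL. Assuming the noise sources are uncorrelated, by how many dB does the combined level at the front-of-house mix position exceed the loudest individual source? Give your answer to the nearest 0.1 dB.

Incoherent sources sum as intensities:
L_total = 10·log₁₀(10^(56.7/10) + 10^(59.4/10) + 10^(57.1/10)) = 62.68 dB SPL.
Excess over the loudest (59.4 dB): 62.68 − 59.4 = 3.3 dB.

3.3 dB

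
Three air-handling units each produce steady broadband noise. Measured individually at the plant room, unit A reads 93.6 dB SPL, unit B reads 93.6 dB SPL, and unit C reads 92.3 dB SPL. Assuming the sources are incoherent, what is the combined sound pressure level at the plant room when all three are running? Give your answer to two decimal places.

Incoherent sources sum as intensities:
L_total = 10·log₁₀(10^(93.6/10) + 10^(93.6/10) + 10^(92.3/10)) = 10·log₁₀(6280000000) = 97.98 dB SPL.

97.98 dB SPL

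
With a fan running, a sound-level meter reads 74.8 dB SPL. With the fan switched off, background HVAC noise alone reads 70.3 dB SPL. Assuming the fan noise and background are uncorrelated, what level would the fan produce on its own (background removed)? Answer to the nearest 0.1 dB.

72.9 dB SPL

Background correction is a power subtraction:
L_src = 10·log₁₀(10^(74.8/10) − 10^(70.3/10)) = 10·log₁₀(19480000) = 72.9 dB SPL.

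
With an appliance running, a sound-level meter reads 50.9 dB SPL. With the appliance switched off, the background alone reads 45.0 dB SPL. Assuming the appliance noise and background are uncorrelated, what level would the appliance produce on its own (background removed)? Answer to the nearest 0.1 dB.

49.6 dB SPL

Subtract intensities: L_src = 10·log₁₀(10^(L_total/10) − 10^(L_bg/10)).
L_src = 10·log₁₀(10^(50.9/10) − 10^(45.0/10)) = 10·log₁₀(91400) = 49.6 dB SPL.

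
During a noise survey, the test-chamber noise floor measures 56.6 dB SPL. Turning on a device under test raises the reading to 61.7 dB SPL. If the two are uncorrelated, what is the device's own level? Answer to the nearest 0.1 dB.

60.1 dB SPL

Remove the background by subtracting linear intensities:
L_src = 10·log₁₀(10^(61.7/10) − 10^(56.6/10)) = 10·log₁₀(1022000) = 60.1 dB SPL.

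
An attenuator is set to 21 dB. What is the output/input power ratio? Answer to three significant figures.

0.00794

Power ratio = 10^(dB/10).
10^(-21/10) = 10^(-2.100) = 0.00794.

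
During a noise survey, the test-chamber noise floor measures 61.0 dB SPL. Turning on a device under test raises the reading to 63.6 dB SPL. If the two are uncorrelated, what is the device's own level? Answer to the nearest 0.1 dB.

60.1 dB SPL

Remove the background by subtracting linear intensities:
L_src = 10·log₁₀(10^(63.6/10) − 10^(61.0/10)) = 10·log₁₀(1032000) = 60.1 dB SPL.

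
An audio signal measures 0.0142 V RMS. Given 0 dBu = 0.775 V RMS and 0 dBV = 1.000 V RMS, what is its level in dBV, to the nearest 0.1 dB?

-37.0 dBV

dBV = 20·log₁₀(V / 1.000 V).
20·log₁₀(0.0142/1.000) = -37.0 dBV.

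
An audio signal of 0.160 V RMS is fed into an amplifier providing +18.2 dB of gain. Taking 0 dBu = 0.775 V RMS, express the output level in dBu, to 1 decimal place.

+4.5 dBu

Input level: 20·log₁₀(0.160/0.775) = -13.70 dBu.
Output: -13.70 + 18.2 = +4.5 dBu.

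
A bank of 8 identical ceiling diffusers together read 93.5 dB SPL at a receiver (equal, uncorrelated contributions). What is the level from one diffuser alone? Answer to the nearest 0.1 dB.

84.5 dB SPL

8 equal incoherent sources add 10·log₁₀(8) = 9.03 dB over one source.
L_one = 93.5 − 9.03 = 84.5 dB SPL.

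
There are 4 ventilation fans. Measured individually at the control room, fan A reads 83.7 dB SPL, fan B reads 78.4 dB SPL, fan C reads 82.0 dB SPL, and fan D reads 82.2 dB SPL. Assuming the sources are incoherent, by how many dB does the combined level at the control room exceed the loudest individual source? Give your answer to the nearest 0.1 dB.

4.3 dB

Incoherent sources sum as intensities:
L_total = 10·log₁₀(10^(83.7/10) + 10^(78.4/10) + 10^(82.0/10) + 10^(82.2/10)) = 87.98 dB SPL.
Excess over the loudest (83.7 dB): 87.98 − 83.7 = 4.3 dB.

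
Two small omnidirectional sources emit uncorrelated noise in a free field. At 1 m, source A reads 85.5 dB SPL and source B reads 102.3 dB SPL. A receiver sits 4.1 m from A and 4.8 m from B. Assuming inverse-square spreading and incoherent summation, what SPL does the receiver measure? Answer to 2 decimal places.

88.80 dB SPL

At the listener: L_A = 85.5 − 20·log₁₀(4.1) = 73.244 dB; L_B = 102.3 − 20·log₁₀(4.8) = 88.675 dB.
Combined: 10·log₁₀(10^(73.244/10)+10^(88.675/10)) = 88.80 dB SPL.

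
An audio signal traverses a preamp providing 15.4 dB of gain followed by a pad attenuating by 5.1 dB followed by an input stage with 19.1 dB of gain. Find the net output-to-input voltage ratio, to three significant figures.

29.5

Net gain = 15.4 + (−5.1) + 19.1 = 29.4 dB.
Voltage ratio = 10^(29.4/20) = 29.5.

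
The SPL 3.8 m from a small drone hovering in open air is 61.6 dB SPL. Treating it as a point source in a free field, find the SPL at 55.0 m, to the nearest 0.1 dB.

Free-field point source: level drops by 20·log₁₀ of the distance ratio.
ΔL = −20·log₁₀(55.0/3.8) = -23.21 dB, so L₂ = 61.6 + (-23.21) = 38.4 dB SPL.

38.4 dB SPL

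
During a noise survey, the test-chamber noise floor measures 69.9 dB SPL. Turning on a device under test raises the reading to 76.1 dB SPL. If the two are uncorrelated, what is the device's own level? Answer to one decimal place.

74.9 dB SPL

Remove the background by subtracting linear intensities:
L_src = 10·log₁₀(10^(76.1/10) − 10^(69.9/10)) = 10·log₁₀(30970000) = 74.9 dB SPL.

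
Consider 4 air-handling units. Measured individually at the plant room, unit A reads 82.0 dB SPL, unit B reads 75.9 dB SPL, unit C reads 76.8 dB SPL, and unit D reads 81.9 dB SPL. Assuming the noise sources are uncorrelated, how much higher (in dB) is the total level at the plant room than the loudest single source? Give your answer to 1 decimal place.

Uncorrelated sources add in intensity (power), not in dB.
L_total = 10·log₁₀(10^(82.0/10) + 10^(75.9/10) + 10^(76.8/10) + 10^(81.9/10)) = 86.02 dB SPL.
Excess over the loudest (82.0 dB): 86.02 − 82.0 = 4.0 dB.

4.0 dB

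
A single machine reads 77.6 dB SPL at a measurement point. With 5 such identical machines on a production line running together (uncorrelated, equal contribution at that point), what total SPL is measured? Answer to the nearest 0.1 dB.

84.6 dB SPL

5 equal incoherent sources raise the level by 10·log₁₀(5) = 6.99 dB.
L_total = 77.6 + 6.99 = 84.6 dB SPL.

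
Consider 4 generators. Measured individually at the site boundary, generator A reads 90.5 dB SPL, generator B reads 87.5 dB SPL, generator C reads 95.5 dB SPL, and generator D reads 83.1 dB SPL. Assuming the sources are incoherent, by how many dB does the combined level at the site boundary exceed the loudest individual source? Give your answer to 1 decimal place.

Incoherent sources sum as intensities:
L_total = 10·log₁₀(10^(90.5/10) + 10^(87.5/10) + 10^(95.5/10) + 10^(83.1/10)) = 97.35 dB SPL.
Excess over the loudest (95.5 dB): 97.35 − 95.5 = 1.9 dB.

1.9 dB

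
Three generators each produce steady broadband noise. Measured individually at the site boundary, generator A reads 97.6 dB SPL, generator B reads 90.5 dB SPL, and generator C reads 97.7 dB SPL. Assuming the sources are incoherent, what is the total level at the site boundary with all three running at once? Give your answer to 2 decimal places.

101.06 dB SPL

Incoherent sources sum as intensities:
L_total = 10·log₁₀(10^(97.6/10) + 10^(90.5/10) + 10^(97.7/10)) = 10·log₁₀(12765000000) = 101.06 dB SPL.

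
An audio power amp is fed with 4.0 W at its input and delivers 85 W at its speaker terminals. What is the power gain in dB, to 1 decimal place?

For a power ratio, dB = 10·log₁₀(P₂/P₁).
10·log₁₀(85/4.0) = 10·log₁₀(21.25) = 13.3 dB.

13.3 dB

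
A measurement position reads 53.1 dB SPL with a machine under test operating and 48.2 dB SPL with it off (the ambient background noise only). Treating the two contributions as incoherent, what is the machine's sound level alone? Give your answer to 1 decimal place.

51.4 dB SPL

Background correction is a power subtraction:
L_src = 10·log₁₀(10^(53.1/10) − 10^(48.2/10)) = 10·log₁₀(138100) = 51.4 dB SPL.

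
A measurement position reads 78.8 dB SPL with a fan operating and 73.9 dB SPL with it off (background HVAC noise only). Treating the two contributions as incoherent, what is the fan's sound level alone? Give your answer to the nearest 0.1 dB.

Background correction is a power subtraction:
L_src = 10·log₁₀(10^(78.8/10) − 10^(73.9/10)) = 10·log₁₀(51310000) = 77.1 dB SPL.

77.1 dB SPL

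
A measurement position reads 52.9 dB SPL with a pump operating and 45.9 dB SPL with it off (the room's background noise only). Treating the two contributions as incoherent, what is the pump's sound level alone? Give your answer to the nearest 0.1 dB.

Subtract intensities: L_src = 10·log₁₀(10^(L_total/10) − 10^(L_bg/10)).
L_src = 10·log₁₀(10^(52.9/10) − 10^(45.9/10)) = 10·log₁₀(156100) = 51.9 dB SPL.

51.9 dB SPL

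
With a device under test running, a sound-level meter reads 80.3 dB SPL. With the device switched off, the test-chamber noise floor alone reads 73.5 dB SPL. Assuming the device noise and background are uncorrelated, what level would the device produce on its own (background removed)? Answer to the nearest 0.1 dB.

79.3 dB SPL

Background correction is a power subtraction:
L_src = 10·log₁₀(10^(80.3/10) − 10^(73.5/10)) = 10·log₁₀(84760000) = 79.3 dB SPL.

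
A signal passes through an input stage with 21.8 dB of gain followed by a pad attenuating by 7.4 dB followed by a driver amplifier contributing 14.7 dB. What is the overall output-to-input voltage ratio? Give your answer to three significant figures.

Net gain = 21.8 + (−7.4) + 14.7 = 29.1 dB.
Voltage ratio = 10^(29.1/20) = 28.5.

28.5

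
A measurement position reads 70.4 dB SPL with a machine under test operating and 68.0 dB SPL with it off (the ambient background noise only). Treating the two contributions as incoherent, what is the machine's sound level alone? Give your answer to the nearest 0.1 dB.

66.7 dB SPL

Background correction is a power subtraction:
L_src = 10·log₁₀(10^(70.4/10) − 10^(68.0/10)) = 10·log₁₀(4655000) = 66.7 dB SPL.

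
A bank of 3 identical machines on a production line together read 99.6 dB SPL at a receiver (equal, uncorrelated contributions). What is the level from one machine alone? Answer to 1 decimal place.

3 equal incoherent sources add 10·log₁₀(3) = 4.77 dB over one source.
L_one = 99.6 − 4.77 = 94.8 dB SPL.

94.8 dB SPL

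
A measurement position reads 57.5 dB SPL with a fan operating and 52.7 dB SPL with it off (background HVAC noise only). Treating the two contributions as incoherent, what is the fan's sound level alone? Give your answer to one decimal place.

Remove the background by subtracting linear intensities:
L_src = 10·log₁₀(10^(57.5/10) − 10^(52.7/10)) = 10·log₁₀(376100) = 55.8 dB SPL.

55.8 dB SPL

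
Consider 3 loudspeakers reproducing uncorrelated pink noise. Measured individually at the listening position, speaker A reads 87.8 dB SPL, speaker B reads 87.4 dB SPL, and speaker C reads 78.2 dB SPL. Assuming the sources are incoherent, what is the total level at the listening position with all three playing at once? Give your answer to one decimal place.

Incoherent sources sum as intensities:
L_total = 10·log₁₀(10^(87.8/10) + 10^(87.4/10) + 10^(78.2/10)) = 10·log₁₀(1218000000) = 90.9 dB SPL.

90.9 dB SPL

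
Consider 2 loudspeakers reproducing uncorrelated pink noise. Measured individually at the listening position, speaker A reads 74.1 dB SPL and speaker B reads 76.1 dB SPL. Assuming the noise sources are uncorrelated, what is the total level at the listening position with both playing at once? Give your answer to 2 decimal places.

Uncorrelated sources add in intensity (power), not in dB.
L_total = 10·log₁₀(10^(74.1/10) + 10^(76.1/10)) = 10·log₁₀(66440000) = 78.22 dB SPL.

78.22 dB SPL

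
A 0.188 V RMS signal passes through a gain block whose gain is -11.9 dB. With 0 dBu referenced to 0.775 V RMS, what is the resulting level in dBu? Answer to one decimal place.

Input level: 20·log₁₀(0.188/0.775) = -12.30 dBu.
Output: -12.30 − 11.9 = -24.2 dBu.

-24.2 dBu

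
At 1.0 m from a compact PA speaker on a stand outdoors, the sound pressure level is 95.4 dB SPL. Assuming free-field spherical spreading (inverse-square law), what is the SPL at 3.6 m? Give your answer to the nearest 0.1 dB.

84.3 dB SPL

For a point source in a free field, ΔL = −20·log₁₀(d₂/d₁).
ΔL = −20·log₁₀(3.6/1.0) = -11.13 dB, so L₂ = 95.4 + (-11.13) = 84.3 dB SPL.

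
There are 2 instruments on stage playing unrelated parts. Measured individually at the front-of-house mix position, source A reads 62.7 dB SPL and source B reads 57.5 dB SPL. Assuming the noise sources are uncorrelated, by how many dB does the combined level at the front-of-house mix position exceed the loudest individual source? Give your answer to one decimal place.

1.1 dB

Incoherent sources sum as intensities:
L_total = 10·log₁₀(10^(62.7/10) + 10^(57.5/10)) = 63.85 dB SPL.
Excess over the loudest (62.7 dB): 63.85 − 62.7 = 1.1 dB.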